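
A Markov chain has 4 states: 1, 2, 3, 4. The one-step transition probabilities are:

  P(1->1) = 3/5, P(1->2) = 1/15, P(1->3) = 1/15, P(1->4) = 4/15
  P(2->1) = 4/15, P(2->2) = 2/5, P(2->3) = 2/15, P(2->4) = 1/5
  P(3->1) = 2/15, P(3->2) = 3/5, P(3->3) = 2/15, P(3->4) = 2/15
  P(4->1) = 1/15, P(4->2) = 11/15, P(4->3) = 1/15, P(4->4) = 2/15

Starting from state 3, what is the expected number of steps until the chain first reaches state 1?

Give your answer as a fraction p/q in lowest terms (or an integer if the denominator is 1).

Answer: 4020/769

Derivation:
Let h_i = expected steps to first reach 1 from state i.
Boundary: h_1 = 0.
First-step equations for the other states:
  h_2 = 1 + 4/15*h_1 + 2/5*h_2 + 2/15*h_3 + 1/5*h_4
  h_3 = 1 + 2/15*h_1 + 3/5*h_2 + 2/15*h_3 + 2/15*h_4
  h_4 = 1 + 1/15*h_1 + 11/15*h_2 + 1/15*h_3 + 2/15*h_4

Substituting h_1 = 0 and rearranging gives the linear system (I - Q) h = 1:
  [3/5, -2/15, -1/5] . (h_2, h_3, h_4) = 1
  [-3/5, 13/15, -2/15] . (h_2, h_3, h_4) = 1
  [-11/15, -1/15, 13/15] . (h_2, h_3, h_4) = 1

Solving yields:
  h_2 = 3585/769
  h_3 = 4020/769
  h_4 = 4230/769

Starting state is 3, so the expected hitting time is h_3 = 4020/769.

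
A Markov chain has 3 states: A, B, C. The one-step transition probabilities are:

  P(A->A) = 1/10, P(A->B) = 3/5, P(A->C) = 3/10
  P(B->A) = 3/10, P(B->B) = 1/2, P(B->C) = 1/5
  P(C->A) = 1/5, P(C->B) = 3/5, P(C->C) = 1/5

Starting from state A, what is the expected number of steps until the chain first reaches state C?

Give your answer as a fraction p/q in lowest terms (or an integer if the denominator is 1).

Let h_i = expected steps to first reach C from state i.
Boundary: h_C = 0.
First-step equations for the other states:
  h_A = 1 + 1/10*h_A + 3/5*h_B + 3/10*h_C
  h_B = 1 + 3/10*h_A + 1/2*h_B + 1/5*h_C

Substituting h_C = 0 and rearranging gives the linear system (I - Q) h = 1:
  [9/10, -3/5] . (h_A, h_B) = 1
  [-3/10, 1/2] . (h_A, h_B) = 1

Solving yields:
  h_A = 110/27
  h_B = 40/9

Starting state is A, so the expected hitting time is h_A = 110/27.

Answer: 110/27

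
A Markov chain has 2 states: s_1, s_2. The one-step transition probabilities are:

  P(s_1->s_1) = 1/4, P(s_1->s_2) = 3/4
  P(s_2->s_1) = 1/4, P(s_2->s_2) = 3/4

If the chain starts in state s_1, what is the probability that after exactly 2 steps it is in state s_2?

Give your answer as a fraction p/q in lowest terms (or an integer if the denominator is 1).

Answer: 3/4

Derivation:
Computing P^2 by repeated multiplication:
P^1 =
  s_1: [1/4, 3/4]
  s_2: [1/4, 3/4]
P^2 =
  s_1: [1/4, 3/4]
  s_2: [1/4, 3/4]

(P^2)[s_1 -> s_2] = 3/4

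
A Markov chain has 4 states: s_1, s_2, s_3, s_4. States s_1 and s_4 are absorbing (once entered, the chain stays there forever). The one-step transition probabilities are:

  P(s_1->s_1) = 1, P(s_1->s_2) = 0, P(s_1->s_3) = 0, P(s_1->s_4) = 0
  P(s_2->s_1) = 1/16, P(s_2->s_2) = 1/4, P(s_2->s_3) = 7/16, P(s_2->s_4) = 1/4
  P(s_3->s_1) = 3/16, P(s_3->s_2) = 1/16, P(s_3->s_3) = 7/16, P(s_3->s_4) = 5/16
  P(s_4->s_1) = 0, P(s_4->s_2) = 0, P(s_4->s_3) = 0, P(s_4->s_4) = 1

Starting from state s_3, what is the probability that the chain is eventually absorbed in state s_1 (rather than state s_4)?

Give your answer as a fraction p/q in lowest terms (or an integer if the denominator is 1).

Let a_i = P(absorbed in s_1 | start in state i).
Boundary conditions: a_s_1 = 1, a_s_4 = 0.
For each transient state i, a_i = sum_j P(i->j) * a_j:
  a_s_2 = 1/16*a_s_1 + 1/4*a_s_2 + 7/16*a_s_3 + 1/4*a_s_4
  a_s_3 = 3/16*a_s_1 + 1/16*a_s_2 + 7/16*a_s_3 + 5/16*a_s_4

Substituting a_s_1 = 1 and a_s_4 = 0, rearrange to (I - Q) a = r where r[i] = P(i -> s_1):
  [3/4, -7/16] . (a_s_2, a_s_3) = 1/16
  [-1/16, 9/16] . (a_s_2, a_s_3) = 3/16

Solving yields:
  a_s_2 = 30/101
  a_s_3 = 37/101

Starting state is s_3, so the absorption probability is a_s_3 = 37/101.

Answer: 37/101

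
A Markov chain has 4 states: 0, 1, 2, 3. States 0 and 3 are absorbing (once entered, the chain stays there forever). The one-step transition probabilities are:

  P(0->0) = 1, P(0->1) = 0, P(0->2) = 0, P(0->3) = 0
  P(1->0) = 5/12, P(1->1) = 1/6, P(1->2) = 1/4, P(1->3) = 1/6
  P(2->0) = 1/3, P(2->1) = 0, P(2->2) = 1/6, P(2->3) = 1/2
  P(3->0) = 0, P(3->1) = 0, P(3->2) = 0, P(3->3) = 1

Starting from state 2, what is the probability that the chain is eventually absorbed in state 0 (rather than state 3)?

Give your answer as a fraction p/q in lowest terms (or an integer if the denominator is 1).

Answer: 2/5

Derivation:
Let a_i = P(absorbed in 0 | start in state i).
Boundary conditions: a_0 = 1, a_3 = 0.
For each transient state i, a_i = sum_j P(i->j) * a_j:
  a_1 = 5/12*a_0 + 1/6*a_1 + 1/4*a_2 + 1/6*a_3
  a_2 = 1/3*a_0 + 0*a_1 + 1/6*a_2 + 1/2*a_3

Substituting a_0 = 1 and a_3 = 0, rearrange to (I - Q) a = r where r[i] = P(i -> 0):
  [5/6, -1/4] . (a_1, a_2) = 5/12
  [0, 5/6] . (a_1, a_2) = 1/3

Solving yields:
  a_1 = 31/50
  a_2 = 2/5

Starting state is 2, so the absorption probability is a_2 = 2/5.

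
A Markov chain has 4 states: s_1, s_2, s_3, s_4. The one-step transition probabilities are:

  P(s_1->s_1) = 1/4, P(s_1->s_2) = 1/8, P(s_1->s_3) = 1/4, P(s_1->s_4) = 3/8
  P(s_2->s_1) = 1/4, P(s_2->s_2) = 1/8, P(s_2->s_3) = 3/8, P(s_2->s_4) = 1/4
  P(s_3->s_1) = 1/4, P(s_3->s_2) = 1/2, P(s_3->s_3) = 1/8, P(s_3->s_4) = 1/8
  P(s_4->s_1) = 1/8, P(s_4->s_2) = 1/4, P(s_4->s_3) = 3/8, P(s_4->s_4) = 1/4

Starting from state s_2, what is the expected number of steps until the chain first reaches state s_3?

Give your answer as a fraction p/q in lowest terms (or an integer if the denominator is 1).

Let h_i = expected steps to first reach s_3 from state i.
Boundary: h_s_3 = 0.
First-step equations for the other states:
  h_s_1 = 1 + 1/4*h_s_1 + 1/8*h_s_2 + 1/4*h_s_3 + 3/8*h_s_4
  h_s_2 = 1 + 1/4*h_s_1 + 1/8*h_s_2 + 3/8*h_s_3 + 1/4*h_s_4
  h_s_4 = 1 + 1/8*h_s_1 + 1/4*h_s_2 + 3/8*h_s_3 + 1/4*h_s_4

Substituting h_s_3 = 0 and rearranging gives the linear system (I - Q) h = 1:
  [3/4, -1/8, -3/8] . (h_s_1, h_s_2, h_s_4) = 1
  [-1/4, 7/8, -1/4] . (h_s_1, h_s_2, h_s_4) = 1
  [-1/8, -1/4, 3/4] . (h_s_1, h_s_2, h_s_4) = 1

Solving yields:
  h_s_1 = 584/181
  h_s_2 = 520/181
  h_s_4 = 512/181

Starting state is s_2, so the expected hitting time is h_s_2 = 520/181.

Answer: 520/181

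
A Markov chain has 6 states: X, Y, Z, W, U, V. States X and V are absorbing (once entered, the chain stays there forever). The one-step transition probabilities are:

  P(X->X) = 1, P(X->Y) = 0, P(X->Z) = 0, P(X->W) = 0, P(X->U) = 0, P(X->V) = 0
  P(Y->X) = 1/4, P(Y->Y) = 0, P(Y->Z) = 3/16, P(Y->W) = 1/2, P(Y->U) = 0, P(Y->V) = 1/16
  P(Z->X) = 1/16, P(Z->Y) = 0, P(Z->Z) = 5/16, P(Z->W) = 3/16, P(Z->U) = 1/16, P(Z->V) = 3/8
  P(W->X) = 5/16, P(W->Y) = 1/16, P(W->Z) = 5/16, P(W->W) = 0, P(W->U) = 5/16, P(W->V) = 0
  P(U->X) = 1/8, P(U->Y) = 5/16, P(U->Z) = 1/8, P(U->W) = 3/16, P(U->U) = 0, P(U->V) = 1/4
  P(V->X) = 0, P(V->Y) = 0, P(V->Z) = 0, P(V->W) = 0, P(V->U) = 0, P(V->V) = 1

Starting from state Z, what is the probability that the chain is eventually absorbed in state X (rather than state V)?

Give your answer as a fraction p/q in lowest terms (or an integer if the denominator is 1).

Let a_i = P(absorbed in X | start in state i).
Boundary conditions: a_X = 1, a_V = 0.
For each transient state i, a_i = sum_j P(i->j) * a_j:
  a_Y = 1/4*a_X + 0*a_Y + 3/16*a_Z + 1/2*a_W + 0*a_U + 1/16*a_V
  a_Z = 1/16*a_X + 0*a_Y + 5/16*a_Z + 3/16*a_W + 1/16*a_U + 3/8*a_V
  a_W = 5/16*a_X + 1/16*a_Y + 5/16*a_Z + 0*a_W + 5/16*a_U + 0*a_V
  a_U = 1/8*a_X + 5/16*a_Y + 1/8*a_Z + 3/16*a_W + 0*a_U + 1/4*a_V

Substituting a_X = 1 and a_V = 0, rearrange to (I - Q) a = r where r[i] = P(i -> X):
  [1, -3/16, -1/2, 0] . (a_Y, a_Z, a_W, a_U) = 1/4
  [0, 11/16, -3/16, -1/16] . (a_Y, a_Z, a_W, a_U) = 1/16
  [-1/16, -5/16, 1, -5/16] . (a_Y, a_Z, a_W, a_U) = 5/16
  [-5/16, -1/8, -3/16, 1] . (a_Y, a_Z, a_W, a_U) = 1/8

Solving yields:
  a_Y = 3275/5489
  a_Z = 4804/16467
  a_W = 3205/5489
  a_U = 7532/16467

Starting state is Z, so the absorption probability is a_Z = 4804/16467.

Answer: 4804/16467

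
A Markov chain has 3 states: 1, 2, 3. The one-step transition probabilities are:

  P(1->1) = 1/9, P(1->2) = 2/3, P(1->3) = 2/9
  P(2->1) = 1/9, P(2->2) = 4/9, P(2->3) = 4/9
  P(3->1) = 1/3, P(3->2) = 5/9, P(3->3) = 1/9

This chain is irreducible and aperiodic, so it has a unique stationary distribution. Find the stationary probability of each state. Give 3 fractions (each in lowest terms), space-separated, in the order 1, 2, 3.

Answer: 5/28 29/56 17/56

Derivation:
The stationary distribution satisfies pi = pi * P, i.e.:
  pi_1 = 1/9*pi_1 + 1/9*pi_2 + 1/3*pi_3
  pi_2 = 2/3*pi_1 + 4/9*pi_2 + 5/9*pi_3
  pi_3 = 2/9*pi_1 + 4/9*pi_2 + 1/9*pi_3
with normalization: pi_1 + pi_2 + pi_3 = 1.

Using the first 2 balance equations plus normalization, the linear system A*pi = b is:
  [-8/9, 1/9, 1/3] . pi = 0
  [2/3, -5/9, 5/9] . pi = 0
  [1, 1, 1] . pi = 1

Solving yields:
  pi_1 = 5/28
  pi_2 = 29/56
  pi_3 = 17/56

Verification (pi * P):
  5/28*1/9 + 29/56*1/9 + 17/56*1/3 = 5/28 = pi_1  (ok)
  5/28*2/3 + 29/56*4/9 + 17/56*5/9 = 29/56 = pi_2  (ok)
  5/28*2/9 + 29/56*4/9 + 17/56*1/9 = 17/56 = pi_3  (ok)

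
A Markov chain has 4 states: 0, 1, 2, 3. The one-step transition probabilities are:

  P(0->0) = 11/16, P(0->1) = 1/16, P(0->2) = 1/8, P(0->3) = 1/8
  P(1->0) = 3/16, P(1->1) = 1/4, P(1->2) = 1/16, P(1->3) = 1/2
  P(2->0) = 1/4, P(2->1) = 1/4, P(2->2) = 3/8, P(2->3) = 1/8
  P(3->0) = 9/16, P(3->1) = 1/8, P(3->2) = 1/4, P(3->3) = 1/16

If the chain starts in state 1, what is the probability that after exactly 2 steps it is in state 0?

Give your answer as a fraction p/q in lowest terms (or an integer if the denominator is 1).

Answer: 121/256

Derivation:
Computing P^2 by repeated multiplication:
P^1 =
  0: [11/16, 1/16, 1/8, 1/8]
  1: [3/16, 1/4, 1/16, 1/2]
  2: [1/4, 1/4, 3/8, 1/8]
  3: [9/16, 1/8, 1/4, 1/16]
P^2 =
  0: [75/128, 27/256, 43/256, 9/64]
  1: [121/256, 39/256, 3/16, 3/16]
  2: [49/128, 3/16, 7/32, 27/128]
  3: [65/128, 35/256, 3/16, 43/256]

(P^2)[1 -> 0] = 121/256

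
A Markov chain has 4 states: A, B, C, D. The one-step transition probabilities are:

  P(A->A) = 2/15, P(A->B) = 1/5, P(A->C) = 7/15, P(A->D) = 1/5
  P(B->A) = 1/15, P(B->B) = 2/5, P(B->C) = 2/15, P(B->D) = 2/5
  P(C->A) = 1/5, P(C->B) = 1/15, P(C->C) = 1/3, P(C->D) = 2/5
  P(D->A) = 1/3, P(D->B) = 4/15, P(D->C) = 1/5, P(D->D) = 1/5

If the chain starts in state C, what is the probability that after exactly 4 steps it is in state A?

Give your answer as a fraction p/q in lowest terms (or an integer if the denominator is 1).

Computing P^4 by repeated multiplication:
P^1 =
  A: [2/15, 1/5, 7/15, 1/5]
  B: [1/15, 2/5, 2/15, 2/5]
  C: [1/5, 1/15, 1/3, 2/5]
  D: [1/3, 4/15, 1/5, 1/5]
P^2 =
  A: [43/225, 43/225, 64/225, 1/3]
  B: [44/225, 13/45, 47/225, 23/75]
  C: [52/225, 44/225, 22/75, 7/25]
  D: [38/225, 6/25, 67/225, 22/75]
P^3 =
  A: [232/1125, 751/3375, 932/3375, 332/1125]
  B: [71/375, 169/675, 176/675, 337/1125]
  C: [661/3375, 82/375, 971/3375, 67/225]
  D: [661/3375, 769/3375, 907/3375, 346/1125]
P^4 =
  A: [9919/50625, 2302/10125, 1558/5625, 562/1875]
  B: [9818/50625, 11911/50625, 4532/16875, 68/225]
  C: [9998/50625, 11402/50625, 13973/50625, 5084/16875]
  D: [3334/16875, 11656/50625, 13814/50625, 5051/16875]

(P^4)[C -> A] = 9998/50625

Answer: 9998/50625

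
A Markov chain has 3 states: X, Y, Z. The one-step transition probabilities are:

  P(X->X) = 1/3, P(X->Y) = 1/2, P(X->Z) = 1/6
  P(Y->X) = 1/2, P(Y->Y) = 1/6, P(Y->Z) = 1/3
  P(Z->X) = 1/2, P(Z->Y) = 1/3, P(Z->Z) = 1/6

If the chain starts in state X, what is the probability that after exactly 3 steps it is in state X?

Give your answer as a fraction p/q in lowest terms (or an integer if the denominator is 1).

Answer: 23/54

Derivation:
Computing P^3 by repeated multiplication:
P^1 =
  X: [1/3, 1/2, 1/6]
  Y: [1/2, 1/6, 1/3]
  Z: [1/2, 1/3, 1/6]
P^2 =
  X: [4/9, 11/36, 1/4]
  Y: [5/12, 7/18, 7/36]
  Z: [5/12, 13/36, 2/9]
P^3 =
  X: [23/54, 77/216, 47/216]
  Y: [31/72, 73/216, 25/108]
  Z: [31/72, 37/108, 49/216]

(P^3)[X -> X] = 23/54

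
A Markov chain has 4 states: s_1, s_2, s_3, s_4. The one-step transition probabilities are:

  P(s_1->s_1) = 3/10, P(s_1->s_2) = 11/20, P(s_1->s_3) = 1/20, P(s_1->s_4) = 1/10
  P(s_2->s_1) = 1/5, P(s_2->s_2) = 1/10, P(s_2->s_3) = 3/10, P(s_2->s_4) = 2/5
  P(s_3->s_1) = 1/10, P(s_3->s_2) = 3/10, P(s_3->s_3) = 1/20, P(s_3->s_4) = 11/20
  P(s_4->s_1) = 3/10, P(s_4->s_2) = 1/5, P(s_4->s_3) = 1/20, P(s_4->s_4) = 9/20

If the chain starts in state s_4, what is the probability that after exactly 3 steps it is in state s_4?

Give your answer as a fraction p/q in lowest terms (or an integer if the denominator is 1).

Computing P^3 by repeated multiplication:
P^1 =
  s_1: [3/10, 11/20, 1/20, 1/10]
  s_2: [1/5, 1/10, 3/10, 2/5]
  s_3: [1/10, 3/10, 1/20, 11/20]
  s_4: [3/10, 1/5, 1/20, 9/20]
P^2 =
  s_1: [47/200, 51/200, 3/16, 129/400]
  s_2: [23/100, 29/100, 3/40, 81/200]
  s_3: [13/50, 21/100, 1/8, 81/200]
  s_4: [27/100, 29/100, 1/10, 17/50]
P^3 =
  s_1: [237/1000, 551/2000, 91/800, 299/800]
  s_2: [32/125, 259/1000, 49/400, 29/80]
  s_3: [127/500, 113/400, 41/400, 361/1000]
  s_4: [251/1000, 551/2000, 49/400, 351/1000]

(P^3)[s_4 -> s_4] = 351/1000

Answer: 351/1000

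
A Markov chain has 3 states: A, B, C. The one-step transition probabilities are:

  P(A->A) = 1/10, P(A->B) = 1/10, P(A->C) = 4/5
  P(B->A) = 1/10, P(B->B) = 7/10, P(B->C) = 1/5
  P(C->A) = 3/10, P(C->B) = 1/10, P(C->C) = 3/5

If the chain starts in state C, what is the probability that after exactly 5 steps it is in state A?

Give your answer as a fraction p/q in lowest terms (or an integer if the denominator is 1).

Answer: 1333/6250

Derivation:
Computing P^5 by repeated multiplication:
P^1 =
  A: [1/10, 1/10, 4/5]
  B: [1/10, 7/10, 1/5]
  C: [3/10, 1/10, 3/5]
P^2 =
  A: [13/50, 4/25, 29/50]
  B: [7/50, 13/25, 17/50]
  C: [11/50, 4/25, 31/50]
P^3 =
  A: [27/125, 49/250, 147/250]
  B: [21/125, 103/250, 21/50]
  C: [28/125, 49/250, 29/50]
P^4 =
  A: [136/625, 136/625, 353/625]
  B: [23/125, 217/625, 293/625]
  C: [27/125, 136/625, 354/625]
P^5 =
  A: [1331/6250, 1441/6250, 1739/3125]
  B: [1211/6250, 1927/6250, 1556/3125]
  C: [1333/6250, 1441/6250, 1738/3125]

(P^5)[C -> A] = 1333/6250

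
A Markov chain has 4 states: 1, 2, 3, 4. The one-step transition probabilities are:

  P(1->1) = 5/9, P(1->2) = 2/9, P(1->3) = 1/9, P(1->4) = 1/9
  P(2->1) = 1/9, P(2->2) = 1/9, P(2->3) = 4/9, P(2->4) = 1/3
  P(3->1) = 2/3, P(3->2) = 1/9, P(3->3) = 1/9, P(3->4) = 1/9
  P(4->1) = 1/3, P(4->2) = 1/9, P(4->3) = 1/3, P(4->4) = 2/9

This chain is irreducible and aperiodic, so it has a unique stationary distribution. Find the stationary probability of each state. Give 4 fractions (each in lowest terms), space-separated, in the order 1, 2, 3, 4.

The stationary distribution satisfies pi = pi * P, i.e.:
  pi_1 = 5/9*pi_1 + 1/9*pi_2 + 2/3*pi_3 + 1/3*pi_4
  pi_2 = 2/9*pi_1 + 1/9*pi_2 + 1/9*pi_3 + 1/9*pi_4
  pi_3 = 1/9*pi_1 + 4/9*pi_2 + 1/9*pi_3 + 1/3*pi_4
  pi_4 = 1/9*pi_1 + 1/3*pi_2 + 1/9*pi_3 + 2/9*pi_4
with normalization: pi_1 + pi_2 + pi_3 + pi_4 = 1.

Using the first 3 balance equations plus normalization, the linear system A*pi = b is:
  [-4/9, 1/9, 2/3, 1/3] . pi = 0
  [2/9, -8/9, 1/9, 1/9] . pi = 0
  [1/9, 4/9, -8/9, 1/3] . pi = 0
  [1, 1, 1, 1] . pi = 1

Solving yields:
  pi_1 = 359/766
  pi_2 = 125/766
  pi_3 = 155/766
  pi_4 = 127/766

Verification (pi * P):
  359/766*5/9 + 125/766*1/9 + 155/766*2/3 + 127/766*1/3 = 359/766 = pi_1  (ok)
  359/766*2/9 + 125/766*1/9 + 155/766*1/9 + 127/766*1/9 = 125/766 = pi_2  (ok)
  359/766*1/9 + 125/766*4/9 + 155/766*1/9 + 127/766*1/3 = 155/766 = pi_3  (ok)
  359/766*1/9 + 125/766*1/3 + 155/766*1/9 + 127/766*2/9 = 127/766 = pi_4  (ok)

Answer: 359/766 125/766 155/766 127/766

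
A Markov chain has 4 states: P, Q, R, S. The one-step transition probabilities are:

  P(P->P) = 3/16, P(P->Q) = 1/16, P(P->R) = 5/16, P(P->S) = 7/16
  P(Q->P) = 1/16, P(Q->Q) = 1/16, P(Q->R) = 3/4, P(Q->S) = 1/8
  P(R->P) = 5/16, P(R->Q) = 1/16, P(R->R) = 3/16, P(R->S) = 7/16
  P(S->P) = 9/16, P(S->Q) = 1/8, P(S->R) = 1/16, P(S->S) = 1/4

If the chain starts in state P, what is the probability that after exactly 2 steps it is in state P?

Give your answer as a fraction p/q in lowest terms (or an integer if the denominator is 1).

Answer: 49/128

Derivation:
Computing P^2 by repeated multiplication:
P^1 =
  P: [3/16, 1/16, 5/16, 7/16]
  Q: [1/16, 1/16, 3/4, 1/8]
  R: [5/16, 1/16, 3/16, 7/16]
  S: [9/16, 1/8, 1/16, 1/4]
P^2 =
  P: [49/128, 23/256, 49/256, 43/128]
  Q: [41/128, 9/128, 55/256, 101/256]
  R: [47/128, 23/256, 53/256, 43/128]
  S: [35/128, 5/64, 19/64, 45/128]

(P^2)[P -> P] = 49/128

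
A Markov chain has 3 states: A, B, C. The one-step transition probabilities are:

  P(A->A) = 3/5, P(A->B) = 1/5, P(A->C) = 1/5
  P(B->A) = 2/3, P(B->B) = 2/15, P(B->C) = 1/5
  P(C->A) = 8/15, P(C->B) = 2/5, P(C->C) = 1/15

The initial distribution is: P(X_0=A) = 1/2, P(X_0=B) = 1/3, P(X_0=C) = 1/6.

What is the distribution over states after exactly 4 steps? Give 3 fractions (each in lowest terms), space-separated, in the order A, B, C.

Propagating the distribution step by step (d_{t+1} = d_t * P):
d_0 = (A=1/2, B=1/3, C=1/6)
  d_1[A] = 1/2*3/5 + 1/3*2/3 + 1/6*8/15 = 11/18
  d_1[B] = 1/2*1/5 + 1/3*2/15 + 1/6*2/5 = 19/90
  d_1[C] = 1/2*1/5 + 1/3*1/5 + 1/6*1/15 = 8/45
d_1 = (A=11/18, B=19/90, C=8/45)
  d_2[A] = 11/18*3/5 + 19/90*2/3 + 8/45*8/15 = 271/450
  d_2[B] = 11/18*1/5 + 19/90*2/15 + 8/45*2/5 = 299/1350
  d_2[C] = 11/18*1/5 + 19/90*1/5 + 8/45*1/15 = 119/675
d_2 = (A=271/450, B=299/1350, C=119/675)
  d_3[A] = 271/450*3/5 + 299/1350*2/3 + 119/675*8/15 = 12211/20250
  d_3[B] = 271/450*1/5 + 299/1350*2/15 + 119/675*2/5 = 893/4050
  d_3[C] = 271/450*1/5 + 299/1350*1/5 + 119/675*1/15 = 1787/10125
d_3 = (A=12211/20250, B=893/4050, C=1787/10125)
  d_4[A] = 12211/20250*3/5 + 893/4050*2/3 + 1787/10125*8/15 = 2261/3750
  d_4[B] = 12211/20250*1/5 + 893/4050*2/15 + 1787/10125*2/5 = 67007/303750
  d_4[C] = 12211/20250*1/5 + 893/4050*1/5 + 1787/10125*1/15 = 26801/151875
d_4 = (A=2261/3750, B=67007/303750, C=26801/151875)

Answer: 2261/3750 67007/303750 26801/151875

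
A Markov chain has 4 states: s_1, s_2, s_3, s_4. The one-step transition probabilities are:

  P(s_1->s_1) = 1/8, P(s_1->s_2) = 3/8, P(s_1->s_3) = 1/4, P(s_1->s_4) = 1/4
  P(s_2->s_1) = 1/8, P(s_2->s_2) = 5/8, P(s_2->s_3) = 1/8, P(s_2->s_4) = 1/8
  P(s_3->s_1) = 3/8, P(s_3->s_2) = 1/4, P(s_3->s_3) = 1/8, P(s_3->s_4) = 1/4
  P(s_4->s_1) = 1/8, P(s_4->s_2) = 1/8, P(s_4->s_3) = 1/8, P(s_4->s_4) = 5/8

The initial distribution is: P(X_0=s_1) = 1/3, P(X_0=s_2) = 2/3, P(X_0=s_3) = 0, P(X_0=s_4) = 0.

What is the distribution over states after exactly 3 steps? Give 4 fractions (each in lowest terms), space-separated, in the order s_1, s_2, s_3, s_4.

Propagating the distribution step by step (d_{t+1} = d_t * P):
d_0 = (s_1=1/3, s_2=2/3, s_3=0, s_4=0)
  d_1[s_1] = 1/3*1/8 + 2/3*1/8 + 0*3/8 + 0*1/8 = 1/8
  d_1[s_2] = 1/3*3/8 + 2/3*5/8 + 0*1/4 + 0*1/8 = 13/24
  d_1[s_3] = 1/3*1/4 + 2/3*1/8 + 0*1/8 + 0*1/8 = 1/6
  d_1[s_4] = 1/3*1/4 + 2/3*1/8 + 0*1/4 + 0*5/8 = 1/6
d_1 = (s_1=1/8, s_2=13/24, s_3=1/6, s_4=1/6)
  d_2[s_1] = 1/8*1/8 + 13/24*1/8 + 1/6*3/8 + 1/6*1/8 = 1/6
  d_2[s_2] = 1/8*3/8 + 13/24*5/8 + 1/6*1/4 + 1/6*1/8 = 43/96
  d_2[s_3] = 1/8*1/4 + 13/24*1/8 + 1/6*1/8 + 1/6*1/8 = 9/64
  d_2[s_4] = 1/8*1/4 + 13/24*1/8 + 1/6*1/4 + 1/6*5/8 = 47/192
d_2 = (s_1=1/6, s_2=43/96, s_3=9/64, s_4=47/192)
  d_3[s_1] = 1/6*1/8 + 43/96*1/8 + 9/64*3/8 + 47/192*1/8 = 41/256
  d_3[s_2] = 1/6*3/8 + 43/96*5/8 + 9/64*1/4 + 47/192*1/8 = 209/512
  d_3[s_3] = 1/6*1/4 + 43/96*1/8 + 9/64*1/8 + 47/192*1/8 = 7/48
  d_3[s_4] = 1/6*1/4 + 43/96*1/8 + 9/64*1/4 + 47/192*5/8 = 439/1536
d_3 = (s_1=41/256, s_2=209/512, s_3=7/48, s_4=439/1536)

Answer: 41/256 209/512 7/48 439/1536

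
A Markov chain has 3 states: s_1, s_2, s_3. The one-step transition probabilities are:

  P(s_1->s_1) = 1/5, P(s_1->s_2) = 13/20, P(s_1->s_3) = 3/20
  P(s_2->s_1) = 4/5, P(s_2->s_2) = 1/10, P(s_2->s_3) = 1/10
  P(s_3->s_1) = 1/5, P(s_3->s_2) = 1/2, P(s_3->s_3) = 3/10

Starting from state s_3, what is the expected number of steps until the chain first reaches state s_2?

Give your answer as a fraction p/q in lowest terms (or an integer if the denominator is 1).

Answer: 100/53

Derivation:
Let h_i = expected steps to first reach s_2 from state i.
Boundary: h_s_2 = 0.
First-step equations for the other states:
  h_s_1 = 1 + 1/5*h_s_1 + 13/20*h_s_2 + 3/20*h_s_3
  h_s_3 = 1 + 1/5*h_s_1 + 1/2*h_s_2 + 3/10*h_s_3

Substituting h_s_2 = 0 and rearranging gives the linear system (I - Q) h = 1:
  [4/5, -3/20] . (h_s_1, h_s_3) = 1
  [-1/5, 7/10] . (h_s_1, h_s_3) = 1

Solving yields:
  h_s_1 = 85/53
  h_s_3 = 100/53

Starting state is s_3, so the expected hitting time is h_s_3 = 100/53.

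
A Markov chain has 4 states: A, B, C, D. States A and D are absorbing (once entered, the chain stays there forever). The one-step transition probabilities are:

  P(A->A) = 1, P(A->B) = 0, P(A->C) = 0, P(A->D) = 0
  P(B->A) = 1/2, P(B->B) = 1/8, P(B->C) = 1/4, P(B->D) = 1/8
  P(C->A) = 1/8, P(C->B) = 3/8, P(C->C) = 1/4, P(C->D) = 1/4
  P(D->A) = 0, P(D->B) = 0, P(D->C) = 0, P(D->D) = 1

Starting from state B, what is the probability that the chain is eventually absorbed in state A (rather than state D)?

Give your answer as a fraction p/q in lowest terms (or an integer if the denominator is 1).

Answer: 13/18

Derivation:
Let a_i = P(absorbed in A | start in state i).
Boundary conditions: a_A = 1, a_D = 0.
For each transient state i, a_i = sum_j P(i->j) * a_j:
  a_B = 1/2*a_A + 1/8*a_B + 1/4*a_C + 1/8*a_D
  a_C = 1/8*a_A + 3/8*a_B + 1/4*a_C + 1/4*a_D

Substituting a_A = 1 and a_D = 0, rearrange to (I - Q) a = r where r[i] = P(i -> A):
  [7/8, -1/4] . (a_B, a_C) = 1/2
  [-3/8, 3/4] . (a_B, a_C) = 1/8

Solving yields:
  a_B = 13/18
  a_C = 19/36

Starting state is B, so the absorption probability is a_B = 13/18.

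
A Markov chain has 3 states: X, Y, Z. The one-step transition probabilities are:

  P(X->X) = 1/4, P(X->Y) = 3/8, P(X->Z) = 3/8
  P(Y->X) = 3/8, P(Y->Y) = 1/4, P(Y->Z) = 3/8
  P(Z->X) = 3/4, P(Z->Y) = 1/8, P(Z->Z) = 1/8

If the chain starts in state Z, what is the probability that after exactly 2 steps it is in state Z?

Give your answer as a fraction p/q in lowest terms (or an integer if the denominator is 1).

Answer: 11/32

Derivation:
Computing P^2 by repeated multiplication:
P^1 =
  X: [1/4, 3/8, 3/8]
  Y: [3/8, 1/4, 3/8]
  Z: [3/4, 1/8, 1/8]
P^2 =
  X: [31/64, 15/64, 9/32]
  Y: [15/32, 1/4, 9/32]
  Z: [21/64, 21/64, 11/32]

(P^2)[Z -> Z] = 11/32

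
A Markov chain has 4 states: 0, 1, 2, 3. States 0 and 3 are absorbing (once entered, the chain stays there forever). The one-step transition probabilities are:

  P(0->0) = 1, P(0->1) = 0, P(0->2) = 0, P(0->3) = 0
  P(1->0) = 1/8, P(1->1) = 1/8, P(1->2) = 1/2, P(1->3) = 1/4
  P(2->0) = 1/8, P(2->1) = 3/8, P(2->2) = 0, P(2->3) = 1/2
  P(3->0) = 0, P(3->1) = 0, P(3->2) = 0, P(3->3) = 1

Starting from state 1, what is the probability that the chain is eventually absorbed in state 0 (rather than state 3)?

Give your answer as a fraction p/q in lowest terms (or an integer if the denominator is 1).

Let a_i = P(absorbed in 0 | start in state i).
Boundary conditions: a_0 = 1, a_3 = 0.
For each transient state i, a_i = sum_j P(i->j) * a_j:
  a_1 = 1/8*a_0 + 1/8*a_1 + 1/2*a_2 + 1/4*a_3
  a_2 = 1/8*a_0 + 3/8*a_1 + 0*a_2 + 1/2*a_3

Substituting a_0 = 1 and a_3 = 0, rearrange to (I - Q) a = r where r[i] = P(i -> 0):
  [7/8, -1/2] . (a_1, a_2) = 1/8
  [-3/8, 1] . (a_1, a_2) = 1/8

Solving yields:
  a_1 = 3/11
  a_2 = 5/22

Starting state is 1, so the absorption probability is a_1 = 3/11.

Answer: 3/11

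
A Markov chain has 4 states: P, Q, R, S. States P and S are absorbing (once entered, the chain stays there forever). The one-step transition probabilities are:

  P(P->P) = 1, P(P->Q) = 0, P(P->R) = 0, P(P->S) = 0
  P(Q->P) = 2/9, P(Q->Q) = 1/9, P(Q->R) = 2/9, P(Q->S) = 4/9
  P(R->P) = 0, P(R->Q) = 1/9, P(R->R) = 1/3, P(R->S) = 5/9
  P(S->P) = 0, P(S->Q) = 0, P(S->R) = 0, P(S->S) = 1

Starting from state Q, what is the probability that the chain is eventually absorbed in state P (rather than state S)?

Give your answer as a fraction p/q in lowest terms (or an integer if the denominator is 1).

Answer: 6/23

Derivation:
Let a_i = P(absorbed in P | start in state i).
Boundary conditions: a_P = 1, a_S = 0.
For each transient state i, a_i = sum_j P(i->j) * a_j:
  a_Q = 2/9*a_P + 1/9*a_Q + 2/9*a_R + 4/9*a_S
  a_R = 0*a_P + 1/9*a_Q + 1/3*a_R + 5/9*a_S

Substituting a_P = 1 and a_S = 0, rearrange to (I - Q) a = r where r[i] = P(i -> P):
  [8/9, -2/9] . (a_Q, a_R) = 2/9
  [-1/9, 2/3] . (a_Q, a_R) = 0

Solving yields:
  a_Q = 6/23
  a_R = 1/23

Starting state is Q, so the absorption probability is a_Q = 6/23.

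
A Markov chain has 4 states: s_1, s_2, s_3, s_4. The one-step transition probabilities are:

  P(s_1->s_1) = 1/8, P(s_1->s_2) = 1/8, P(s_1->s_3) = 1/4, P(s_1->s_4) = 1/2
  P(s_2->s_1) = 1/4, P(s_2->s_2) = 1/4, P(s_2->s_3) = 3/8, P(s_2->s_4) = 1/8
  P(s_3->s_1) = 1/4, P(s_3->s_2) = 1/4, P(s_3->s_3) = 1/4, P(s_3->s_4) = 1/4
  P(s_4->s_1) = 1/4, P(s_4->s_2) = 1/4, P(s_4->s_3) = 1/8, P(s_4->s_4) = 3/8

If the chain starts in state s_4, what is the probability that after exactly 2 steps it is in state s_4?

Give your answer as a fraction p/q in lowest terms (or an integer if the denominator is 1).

Answer: 21/64

Derivation:
Computing P^2 by repeated multiplication:
P^1 =
  s_1: [1/8, 1/8, 1/4, 1/2]
  s_2: [1/4, 1/4, 3/8, 1/8]
  s_3: [1/4, 1/4, 1/4, 1/4]
  s_4: [1/4, 1/4, 1/8, 3/8]
P^2 =
  s_1: [15/64, 15/64, 13/64, 21/64]
  s_2: [7/32, 7/32, 17/64, 19/64]
  s_3: [7/32, 7/32, 1/4, 5/16]
  s_4: [7/32, 7/32, 15/64, 21/64]

(P^2)[s_4 -> s_4] = 21/64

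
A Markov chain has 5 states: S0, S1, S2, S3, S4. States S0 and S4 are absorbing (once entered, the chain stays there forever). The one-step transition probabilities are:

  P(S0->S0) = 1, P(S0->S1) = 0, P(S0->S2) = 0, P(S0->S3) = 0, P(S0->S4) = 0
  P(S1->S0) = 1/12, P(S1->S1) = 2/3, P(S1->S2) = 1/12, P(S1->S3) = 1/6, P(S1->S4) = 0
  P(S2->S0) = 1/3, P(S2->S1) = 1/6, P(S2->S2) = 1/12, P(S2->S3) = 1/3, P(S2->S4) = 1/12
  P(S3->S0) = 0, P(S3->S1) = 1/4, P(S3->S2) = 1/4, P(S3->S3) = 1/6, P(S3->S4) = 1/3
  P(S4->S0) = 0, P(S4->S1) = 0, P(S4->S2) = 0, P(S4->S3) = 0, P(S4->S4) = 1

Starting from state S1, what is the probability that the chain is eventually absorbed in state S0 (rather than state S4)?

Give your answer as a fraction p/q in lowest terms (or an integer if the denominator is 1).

Answer: 27/47

Derivation:
Let a_i = P(absorbed in S0 | start in state i).
Boundary conditions: a_S0 = 1, a_S4 = 0.
For each transient state i, a_i = sum_j P(i->j) * a_j:
  a_S1 = 1/12*a_S0 + 2/3*a_S1 + 1/12*a_S2 + 1/6*a_S3 + 0*a_S4
  a_S2 = 1/3*a_S0 + 1/6*a_S1 + 1/12*a_S2 + 1/3*a_S3 + 1/12*a_S4
  a_S3 = 0*a_S0 + 1/4*a_S1 + 1/4*a_S2 + 1/6*a_S3 + 1/3*a_S4

Substituting a_S0 = 1 and a_S4 = 0, rearrange to (I - Q) a = r where r[i] = P(i -> S0):
  [1/3, -1/12, -1/6] . (a_S1, a_S2, a_S3) = 1/12
  [-1/6, 11/12, -1/3] . (a_S1, a_S2, a_S3) = 1/3
  [-1/4, -1/4, 5/6] . (a_S1, a_S2, a_S3) = 0

Solving yields:
  a_S1 = 27/47
  a_S2 = 28/47
  a_S3 = 33/94

Starting state is S1, so the absorption probability is a_S1 = 27/47.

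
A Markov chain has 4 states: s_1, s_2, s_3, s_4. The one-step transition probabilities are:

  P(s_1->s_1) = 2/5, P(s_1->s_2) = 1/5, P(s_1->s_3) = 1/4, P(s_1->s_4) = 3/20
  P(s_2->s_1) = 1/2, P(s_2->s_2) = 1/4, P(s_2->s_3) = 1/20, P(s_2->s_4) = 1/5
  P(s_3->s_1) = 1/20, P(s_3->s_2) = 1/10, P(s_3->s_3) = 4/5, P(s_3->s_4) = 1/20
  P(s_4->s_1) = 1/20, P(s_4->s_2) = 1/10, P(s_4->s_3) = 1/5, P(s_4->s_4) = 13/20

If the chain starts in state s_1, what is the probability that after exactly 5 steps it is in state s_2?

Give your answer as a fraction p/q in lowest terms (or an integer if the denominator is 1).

Computing P^5 by repeated multiplication:
P^1 =
  s_1: [2/5, 1/5, 1/4, 3/20]
  s_2: [1/2, 1/4, 1/20, 1/5]
  s_3: [1/20, 1/10, 4/5, 1/20]
  s_4: [1/20, 1/10, 1/5, 13/20]
P^2 =
  s_1: [7/25, 17/100, 17/50, 21/100]
  s_2: [27/80, 3/16, 87/400, 103/400]
  s_3: [9/80, 3/25, 267/400, 1/10]
  s_4: [9/80, 3/25, 123/400, 23/50]
P^3 =
  s_1: [449/2000, 307/2000, 157/400, 459/2000]
  s_2: [101/400, 259/1600, 1277/4000, 2131/8000]
  s_3: [1147/8000, 517/4000, 941/1600, 557/4000]
  s_4: [1147/8000, 517/4000, 2977/8000, 1421/4000]
P^4 =
  s_1: [3953/20000, 5819/40000, 4237/10000, 9327/40000]
  s_2: [6759/32000, 957/6400, 60783/160000, 41497/160000]
  s_3: [5067/32000, 5349/40000, 17301/32000, 6691/40000]
  s_4: [5067/32000, 5349/40000, 65769/160000, 19/64]
P^5 =
  s_1: [147713/800000, 113269/800000, 14153/32000, 185193/800000]
  s_2: [61189/320000, 91873/640000, 166427/400000, 797329/3200000]
  s_3: [529909/3200000, 217429/1600000, 1639207/3200000, 298013/1600000]
  s_4: [529909/3200000, 217429/1600000, 11123/25600, 422429/1600000]

(P^5)[s_1 -> s_2] = 113269/800000

Answer: 113269/800000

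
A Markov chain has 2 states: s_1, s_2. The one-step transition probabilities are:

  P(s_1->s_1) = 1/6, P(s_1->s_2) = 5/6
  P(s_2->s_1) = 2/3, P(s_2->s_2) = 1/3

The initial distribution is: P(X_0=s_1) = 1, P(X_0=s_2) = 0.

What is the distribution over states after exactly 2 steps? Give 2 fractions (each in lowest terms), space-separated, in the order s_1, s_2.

Propagating the distribution step by step (d_{t+1} = d_t * P):
d_0 = (s_1=1, s_2=0)
  d_1[s_1] = 1*1/6 + 0*2/3 = 1/6
  d_1[s_2] = 1*5/6 + 0*1/3 = 5/6
d_1 = (s_1=1/6, s_2=5/6)
  d_2[s_1] = 1/6*1/6 + 5/6*2/3 = 7/12
  d_2[s_2] = 1/6*5/6 + 5/6*1/3 = 5/12
d_2 = (s_1=7/12, s_2=5/12)

Answer: 7/12 5/12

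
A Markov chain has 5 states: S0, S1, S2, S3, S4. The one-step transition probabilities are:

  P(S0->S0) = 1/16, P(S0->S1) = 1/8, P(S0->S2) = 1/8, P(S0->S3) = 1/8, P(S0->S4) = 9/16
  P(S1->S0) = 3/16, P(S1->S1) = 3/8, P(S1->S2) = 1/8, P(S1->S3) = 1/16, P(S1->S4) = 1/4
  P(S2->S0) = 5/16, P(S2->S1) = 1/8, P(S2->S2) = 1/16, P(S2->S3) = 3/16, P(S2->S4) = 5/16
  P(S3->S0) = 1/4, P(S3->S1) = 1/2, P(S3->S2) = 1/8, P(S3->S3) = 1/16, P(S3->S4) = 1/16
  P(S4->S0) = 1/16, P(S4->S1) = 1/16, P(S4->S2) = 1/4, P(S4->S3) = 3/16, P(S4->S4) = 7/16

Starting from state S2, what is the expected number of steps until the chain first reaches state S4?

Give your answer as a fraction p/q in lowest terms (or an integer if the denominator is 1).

Let h_i = expected steps to first reach S4 from state i.
Boundary: h_S4 = 0.
First-step equations for the other states:
  h_S0 = 1 + 1/16*h_S0 + 1/8*h_S1 + 1/8*h_S2 + 1/8*h_S3 + 9/16*h_S4
  h_S1 = 1 + 3/16*h_S0 + 3/8*h_S1 + 1/8*h_S2 + 1/16*h_S3 + 1/4*h_S4
  h_S2 = 1 + 5/16*h_S0 + 1/8*h_S1 + 1/16*h_S2 + 3/16*h_S3 + 5/16*h_S4
  h_S3 = 1 + 1/4*h_S0 + 1/2*h_S1 + 1/8*h_S2 + 1/16*h_S3 + 1/16*h_S4

Substituting h_S4 = 0 and rearranging gives the linear system (I - Q) h = 1:
  [15/16, -1/8, -1/8, -1/8] . (h_S0, h_S1, h_S2, h_S3) = 1
  [-3/16, 5/8, -1/8, -1/16] . (h_S0, h_S1, h_S2, h_S3) = 1
  [-5/16, -1/8, 15/16, -3/16] . (h_S0, h_S1, h_S2, h_S3) = 1
  [-1/4, -1/2, -1/8, 15/16] . (h_S0, h_S1, h_S2, h_S3) = 1

Solving yields:
  h_S0 = 255/104
  h_S1 = 697/208
  h_S2 = 81/26
  h_S3 = 51/13

Starting state is S2, so the expected hitting time is h_S2 = 81/26.

Answer: 81/26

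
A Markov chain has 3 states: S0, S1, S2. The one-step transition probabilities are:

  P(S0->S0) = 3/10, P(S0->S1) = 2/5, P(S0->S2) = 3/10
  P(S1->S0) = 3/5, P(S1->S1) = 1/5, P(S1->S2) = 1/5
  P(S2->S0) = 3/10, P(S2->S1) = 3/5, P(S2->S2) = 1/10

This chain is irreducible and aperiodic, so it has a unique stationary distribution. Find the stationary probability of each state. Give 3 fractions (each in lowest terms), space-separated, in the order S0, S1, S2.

Answer: 30/73 27/73 16/73

Derivation:
The stationary distribution satisfies pi = pi * P, i.e.:
  pi_S0 = 3/10*pi_S0 + 3/5*pi_S1 + 3/10*pi_S2
  pi_S1 = 2/5*pi_S0 + 1/5*pi_S1 + 3/5*pi_S2
  pi_S2 = 3/10*pi_S0 + 1/5*pi_S1 + 1/10*pi_S2
with normalization: pi_S0 + pi_S1 + pi_S2 = 1.

Using the first 2 balance equations plus normalization, the linear system A*pi = b is:
  [-7/10, 3/5, 3/10] . pi = 0
  [2/5, -4/5, 3/5] . pi = 0
  [1, 1, 1] . pi = 1

Solving yields:
  pi_S0 = 30/73
  pi_S1 = 27/73
  pi_S2 = 16/73

Verification (pi * P):
  30/73*3/10 + 27/73*3/5 + 16/73*3/10 = 30/73 = pi_S0  (ok)
  30/73*2/5 + 27/73*1/5 + 16/73*3/5 = 27/73 = pi_S1  (ok)
  30/73*3/10 + 27/73*1/5 + 16/73*1/10 = 16/73 = pi_S2  (ok)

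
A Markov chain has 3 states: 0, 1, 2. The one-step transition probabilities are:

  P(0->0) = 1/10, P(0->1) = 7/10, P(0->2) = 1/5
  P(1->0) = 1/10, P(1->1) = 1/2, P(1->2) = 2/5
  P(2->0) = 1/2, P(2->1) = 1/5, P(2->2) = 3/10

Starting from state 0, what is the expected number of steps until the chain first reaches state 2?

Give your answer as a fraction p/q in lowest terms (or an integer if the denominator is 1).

Let h_i = expected steps to first reach 2 from state i.
Boundary: h_2 = 0.
First-step equations for the other states:
  h_0 = 1 + 1/10*h_0 + 7/10*h_1 + 1/5*h_2
  h_1 = 1 + 1/10*h_0 + 1/2*h_1 + 2/5*h_2

Substituting h_2 = 0 and rearranging gives the linear system (I - Q) h = 1:
  [9/10, -7/10] . (h_0, h_1) = 1
  [-1/10, 1/2] . (h_0, h_1) = 1

Solving yields:
  h_0 = 60/19
  h_1 = 50/19

Starting state is 0, so the expected hitting time is h_0 = 60/19.

Answer: 60/19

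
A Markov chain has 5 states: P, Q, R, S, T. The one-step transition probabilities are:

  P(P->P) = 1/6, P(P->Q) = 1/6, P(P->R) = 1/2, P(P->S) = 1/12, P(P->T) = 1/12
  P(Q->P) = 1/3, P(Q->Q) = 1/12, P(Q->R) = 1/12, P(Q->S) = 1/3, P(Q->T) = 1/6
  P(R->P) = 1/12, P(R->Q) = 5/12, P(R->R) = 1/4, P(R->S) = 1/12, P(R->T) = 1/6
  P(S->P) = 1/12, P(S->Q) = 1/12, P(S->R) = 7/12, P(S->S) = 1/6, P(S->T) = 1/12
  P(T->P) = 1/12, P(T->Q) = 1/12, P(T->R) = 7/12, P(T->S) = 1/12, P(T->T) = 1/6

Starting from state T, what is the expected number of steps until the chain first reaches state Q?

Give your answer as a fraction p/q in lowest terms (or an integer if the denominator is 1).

Answer: 132/31

Derivation:
Let h_i = expected steps to first reach Q from state i.
Boundary: h_Q = 0.
First-step equations for the other states:
  h_P = 1 + 1/6*h_P + 1/6*h_Q + 1/2*h_R + 1/12*h_S + 1/12*h_T
  h_R = 1 + 1/12*h_P + 5/12*h_Q + 1/4*h_R + 1/12*h_S + 1/6*h_T
  h_S = 1 + 1/12*h_P + 1/12*h_Q + 7/12*h_R + 1/6*h_S + 1/12*h_T
  h_T = 1 + 1/12*h_P + 1/12*h_Q + 7/12*h_R + 1/12*h_S + 1/6*h_T

Substituting h_Q = 0 and rearranging gives the linear system (I - Q) h = 1:
  [5/6, -1/2, -1/12, -1/12] . (h_P, h_R, h_S, h_T) = 1
  [-1/12, 3/4, -1/12, -1/6] . (h_P, h_R, h_S, h_T) = 1
  [-1/12, -7/12, 5/6, -1/12] . (h_P, h_R, h_S, h_T) = 1
  [-1/12, -7/12, -1/12, 5/6] . (h_P, h_R, h_S, h_T) = 1

Solving yields:
  h_P = 123/31
  h_R = 99/31
  h_S = 132/31
  h_T = 132/31

Starting state is T, so the expected hitting time is h_T = 132/31.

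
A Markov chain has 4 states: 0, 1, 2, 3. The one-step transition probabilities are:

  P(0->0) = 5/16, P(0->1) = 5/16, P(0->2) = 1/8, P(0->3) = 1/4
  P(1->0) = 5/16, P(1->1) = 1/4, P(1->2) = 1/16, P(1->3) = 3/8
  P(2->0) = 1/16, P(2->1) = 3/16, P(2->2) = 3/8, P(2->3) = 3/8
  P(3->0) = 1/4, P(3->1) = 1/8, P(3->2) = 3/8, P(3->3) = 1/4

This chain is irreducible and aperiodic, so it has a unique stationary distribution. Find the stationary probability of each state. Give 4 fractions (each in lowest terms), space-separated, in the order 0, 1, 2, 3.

The stationary distribution satisfies pi = pi * P, i.e.:
  pi_0 = 5/16*pi_0 + 5/16*pi_1 + 1/16*pi_2 + 1/4*pi_3
  pi_1 = 5/16*pi_0 + 1/4*pi_1 + 3/16*pi_2 + 1/8*pi_3
  pi_2 = 1/8*pi_0 + 1/16*pi_1 + 3/8*pi_2 + 3/8*pi_3
  pi_3 = 1/4*pi_0 + 3/8*pi_1 + 3/8*pi_2 + 1/4*pi_3
with normalization: pi_0 + pi_1 + pi_2 + pi_3 = 1.

Using the first 3 balance equations plus normalization, the linear system A*pi = b is:
  [-11/16, 5/16, 1/16, 1/4] . pi = 0
  [5/16, -3/4, 3/16, 1/8] . pi = 0
  [1/8, 1/16, -5/8, 3/8] . pi = 0
  [1, 1, 1, 1] . pi = 1

Solving yields:
  pi_0 = 366/1589
  pi_1 = 334/1589
  pi_2 = 400/1589
  pi_3 = 489/1589

Verification (pi * P):
  366/1589*5/16 + 334/1589*5/16 + 400/1589*1/16 + 489/1589*1/4 = 366/1589 = pi_0  (ok)
  366/1589*5/16 + 334/1589*1/4 + 400/1589*3/16 + 489/1589*1/8 = 334/1589 = pi_1  (ok)
  366/1589*1/8 + 334/1589*1/16 + 400/1589*3/8 + 489/1589*3/8 = 400/1589 = pi_2  (ok)
  366/1589*1/4 + 334/1589*3/8 + 400/1589*3/8 + 489/1589*1/4 = 489/1589 = pi_3  (ok)

Answer: 366/1589 334/1589 400/1589 489/1589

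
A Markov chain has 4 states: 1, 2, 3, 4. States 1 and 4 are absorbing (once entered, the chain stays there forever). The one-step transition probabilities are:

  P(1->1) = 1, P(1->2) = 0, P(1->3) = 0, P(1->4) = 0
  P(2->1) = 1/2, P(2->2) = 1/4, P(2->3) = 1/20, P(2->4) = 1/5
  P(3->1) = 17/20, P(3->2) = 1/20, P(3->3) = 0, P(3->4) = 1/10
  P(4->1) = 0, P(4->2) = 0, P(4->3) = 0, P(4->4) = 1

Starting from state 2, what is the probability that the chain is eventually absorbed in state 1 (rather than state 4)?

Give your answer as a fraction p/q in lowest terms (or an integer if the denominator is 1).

Let a_i = P(absorbed in 1 | start in state i).
Boundary conditions: a_1 = 1, a_4 = 0.
For each transient state i, a_i = sum_j P(i->j) * a_j:
  a_2 = 1/2*a_1 + 1/4*a_2 + 1/20*a_3 + 1/5*a_4
  a_3 = 17/20*a_1 + 1/20*a_2 + 0*a_3 + 1/10*a_4

Substituting a_1 = 1 and a_4 = 0, rearrange to (I - Q) a = r where r[i] = P(i -> 1):
  [3/4, -1/20] . (a_2, a_3) = 1/2
  [-1/20, 1] . (a_2, a_3) = 17/20

Solving yields:
  a_2 = 217/299
  a_3 = 265/299

Starting state is 2, so the absorption probability is a_2 = 217/299.

Answer: 217/299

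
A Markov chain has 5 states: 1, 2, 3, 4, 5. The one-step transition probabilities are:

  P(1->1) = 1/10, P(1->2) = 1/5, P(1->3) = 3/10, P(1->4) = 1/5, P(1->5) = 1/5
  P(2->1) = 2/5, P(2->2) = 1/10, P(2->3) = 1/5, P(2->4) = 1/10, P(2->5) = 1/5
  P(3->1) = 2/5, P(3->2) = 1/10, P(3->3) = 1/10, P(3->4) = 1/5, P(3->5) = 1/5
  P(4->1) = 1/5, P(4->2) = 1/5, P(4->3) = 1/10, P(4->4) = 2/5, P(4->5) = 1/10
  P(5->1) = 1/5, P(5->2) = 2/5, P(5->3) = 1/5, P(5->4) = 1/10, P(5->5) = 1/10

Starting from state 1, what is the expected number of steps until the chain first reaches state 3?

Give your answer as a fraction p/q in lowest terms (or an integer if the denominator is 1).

Answer: 9550/2119

Derivation:
Let h_i = expected steps to first reach 3 from state i.
Boundary: h_3 = 0.
First-step equations for the other states:
  h_1 = 1 + 1/10*h_1 + 1/5*h_2 + 3/10*h_3 + 1/5*h_4 + 1/5*h_5
  h_2 = 1 + 2/5*h_1 + 1/10*h_2 + 1/5*h_3 + 1/10*h_4 + 1/5*h_5
  h_4 = 1 + 1/5*h_1 + 1/5*h_2 + 1/10*h_3 + 2/5*h_4 + 1/10*h_5
  h_5 = 1 + 1/5*h_1 + 2/5*h_2 + 1/5*h_3 + 1/10*h_4 + 1/10*h_5

Substituting h_3 = 0 and rearranging gives the linear system (I - Q) h = 1:
  [9/10, -1/5, -1/5, -1/5] . (h_1, h_2, h_4, h_5) = 1
  [-2/5, 9/10, -1/10, -1/5] . (h_1, h_2, h_4, h_5) = 1
  [-1/5, -1/5, 3/5, -1/10] . (h_1, h_2, h_4, h_5) = 1
  [-1/5, -2/5, -1/10, 9/10] . (h_1, h_2, h_4, h_5) = 1

Solving yields:
  h_1 = 9550/2119
  h_2 = 10210/2119
  h_4 = 11840/2119
  h_5 = 10330/2119

Starting state is 1, so the expected hitting time is h_1 = 9550/2119.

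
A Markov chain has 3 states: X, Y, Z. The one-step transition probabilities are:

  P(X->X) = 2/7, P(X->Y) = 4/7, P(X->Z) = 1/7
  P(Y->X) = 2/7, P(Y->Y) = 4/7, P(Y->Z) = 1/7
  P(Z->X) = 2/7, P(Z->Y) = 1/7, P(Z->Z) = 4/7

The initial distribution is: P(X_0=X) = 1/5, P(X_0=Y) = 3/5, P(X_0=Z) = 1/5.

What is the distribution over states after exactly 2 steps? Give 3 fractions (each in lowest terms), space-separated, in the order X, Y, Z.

Propagating the distribution step by step (d_{t+1} = d_t * P):
d_0 = (X=1/5, Y=3/5, Z=1/5)
  d_1[X] = 1/5*2/7 + 3/5*2/7 + 1/5*2/7 = 2/7
  d_1[Y] = 1/5*4/7 + 3/5*4/7 + 1/5*1/7 = 17/35
  d_1[Z] = 1/5*1/7 + 3/5*1/7 + 1/5*4/7 = 8/35
d_1 = (X=2/7, Y=17/35, Z=8/35)
  d_2[X] = 2/7*2/7 + 17/35*2/7 + 8/35*2/7 = 2/7
  d_2[Y] = 2/7*4/7 + 17/35*4/7 + 8/35*1/7 = 116/245
  d_2[Z] = 2/7*1/7 + 17/35*1/7 + 8/35*4/7 = 59/245
d_2 = (X=2/7, Y=116/245, Z=59/245)

Answer: 2/7 116/245 59/245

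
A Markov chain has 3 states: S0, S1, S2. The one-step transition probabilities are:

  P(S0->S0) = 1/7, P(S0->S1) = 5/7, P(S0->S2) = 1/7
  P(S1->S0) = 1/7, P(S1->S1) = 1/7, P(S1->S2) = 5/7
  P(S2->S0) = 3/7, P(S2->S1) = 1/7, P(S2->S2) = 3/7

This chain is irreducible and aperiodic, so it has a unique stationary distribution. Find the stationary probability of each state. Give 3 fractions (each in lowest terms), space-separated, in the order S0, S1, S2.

Answer: 19/71 21/71 31/71

Derivation:
The stationary distribution satisfies pi = pi * P, i.e.:
  pi_S0 = 1/7*pi_S0 + 1/7*pi_S1 + 3/7*pi_S2
  pi_S1 = 5/7*pi_S0 + 1/7*pi_S1 + 1/7*pi_S2
  pi_S2 = 1/7*pi_S0 + 5/7*pi_S1 + 3/7*pi_S2
with normalization: pi_S0 + pi_S1 + pi_S2 = 1.

Using the first 2 balance equations plus normalization, the linear system A*pi = b is:
  [-6/7, 1/7, 3/7] . pi = 0
  [5/7, -6/7, 1/7] . pi = 0
  [1, 1, 1] . pi = 1

Solving yields:
  pi_S0 = 19/71
  pi_S1 = 21/71
  pi_S2 = 31/71

Verification (pi * P):
  19/71*1/7 + 21/71*1/7 + 31/71*3/7 = 19/71 = pi_S0  (ok)
  19/71*5/7 + 21/71*1/7 + 31/71*1/7 = 21/71 = pi_S1  (ok)
  19/71*1/7 + 21/71*5/7 + 31/71*3/7 = 31/71 = pi_S2  (ok)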